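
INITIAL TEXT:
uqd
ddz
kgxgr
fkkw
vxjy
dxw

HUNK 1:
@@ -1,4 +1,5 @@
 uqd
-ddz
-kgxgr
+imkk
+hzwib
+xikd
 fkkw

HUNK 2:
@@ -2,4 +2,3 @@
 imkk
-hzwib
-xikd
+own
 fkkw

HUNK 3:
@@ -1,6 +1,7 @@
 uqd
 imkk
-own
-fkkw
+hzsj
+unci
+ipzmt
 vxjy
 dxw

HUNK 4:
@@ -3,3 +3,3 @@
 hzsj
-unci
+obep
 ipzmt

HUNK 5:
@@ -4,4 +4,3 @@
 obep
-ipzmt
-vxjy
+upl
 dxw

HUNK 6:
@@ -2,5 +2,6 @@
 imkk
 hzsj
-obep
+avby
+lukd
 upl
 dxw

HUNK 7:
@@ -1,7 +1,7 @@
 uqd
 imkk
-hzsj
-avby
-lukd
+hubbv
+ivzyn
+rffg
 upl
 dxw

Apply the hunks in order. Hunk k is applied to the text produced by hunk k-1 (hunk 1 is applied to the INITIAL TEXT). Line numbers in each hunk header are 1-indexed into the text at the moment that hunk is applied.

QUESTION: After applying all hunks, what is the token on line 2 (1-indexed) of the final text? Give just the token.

Hunk 1: at line 1 remove [ddz,kgxgr] add [imkk,hzwib,xikd] -> 7 lines: uqd imkk hzwib xikd fkkw vxjy dxw
Hunk 2: at line 2 remove [hzwib,xikd] add [own] -> 6 lines: uqd imkk own fkkw vxjy dxw
Hunk 3: at line 1 remove [own,fkkw] add [hzsj,unci,ipzmt] -> 7 lines: uqd imkk hzsj unci ipzmt vxjy dxw
Hunk 4: at line 3 remove [unci] add [obep] -> 7 lines: uqd imkk hzsj obep ipzmt vxjy dxw
Hunk 5: at line 4 remove [ipzmt,vxjy] add [upl] -> 6 lines: uqd imkk hzsj obep upl dxw
Hunk 6: at line 2 remove [obep] add [avby,lukd] -> 7 lines: uqd imkk hzsj avby lukd upl dxw
Hunk 7: at line 1 remove [hzsj,avby,lukd] add [hubbv,ivzyn,rffg] -> 7 lines: uqd imkk hubbv ivzyn rffg upl dxw
Final line 2: imkk

Answer: imkk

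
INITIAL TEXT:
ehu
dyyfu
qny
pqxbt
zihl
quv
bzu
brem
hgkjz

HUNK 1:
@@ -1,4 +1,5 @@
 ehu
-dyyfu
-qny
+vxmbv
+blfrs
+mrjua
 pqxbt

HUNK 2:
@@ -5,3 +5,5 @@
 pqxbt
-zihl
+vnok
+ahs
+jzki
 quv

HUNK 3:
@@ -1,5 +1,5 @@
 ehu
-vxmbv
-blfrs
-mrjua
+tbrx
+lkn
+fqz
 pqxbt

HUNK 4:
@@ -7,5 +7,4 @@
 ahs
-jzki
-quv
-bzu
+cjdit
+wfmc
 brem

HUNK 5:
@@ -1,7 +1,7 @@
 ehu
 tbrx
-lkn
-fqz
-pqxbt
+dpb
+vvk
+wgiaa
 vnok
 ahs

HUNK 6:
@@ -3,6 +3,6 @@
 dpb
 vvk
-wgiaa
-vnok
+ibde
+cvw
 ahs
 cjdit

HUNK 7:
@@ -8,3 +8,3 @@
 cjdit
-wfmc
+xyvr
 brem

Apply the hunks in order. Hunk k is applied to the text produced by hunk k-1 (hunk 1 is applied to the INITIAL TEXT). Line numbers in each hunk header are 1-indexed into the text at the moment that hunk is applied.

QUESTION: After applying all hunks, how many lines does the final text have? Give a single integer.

Hunk 1: at line 1 remove [dyyfu,qny] add [vxmbv,blfrs,mrjua] -> 10 lines: ehu vxmbv blfrs mrjua pqxbt zihl quv bzu brem hgkjz
Hunk 2: at line 5 remove [zihl] add [vnok,ahs,jzki] -> 12 lines: ehu vxmbv blfrs mrjua pqxbt vnok ahs jzki quv bzu brem hgkjz
Hunk 3: at line 1 remove [vxmbv,blfrs,mrjua] add [tbrx,lkn,fqz] -> 12 lines: ehu tbrx lkn fqz pqxbt vnok ahs jzki quv bzu brem hgkjz
Hunk 4: at line 7 remove [jzki,quv,bzu] add [cjdit,wfmc] -> 11 lines: ehu tbrx lkn fqz pqxbt vnok ahs cjdit wfmc brem hgkjz
Hunk 5: at line 1 remove [lkn,fqz,pqxbt] add [dpb,vvk,wgiaa] -> 11 lines: ehu tbrx dpb vvk wgiaa vnok ahs cjdit wfmc brem hgkjz
Hunk 6: at line 3 remove [wgiaa,vnok] add [ibde,cvw] -> 11 lines: ehu tbrx dpb vvk ibde cvw ahs cjdit wfmc brem hgkjz
Hunk 7: at line 8 remove [wfmc] add [xyvr] -> 11 lines: ehu tbrx dpb vvk ibde cvw ahs cjdit xyvr brem hgkjz
Final line count: 11

Answer: 11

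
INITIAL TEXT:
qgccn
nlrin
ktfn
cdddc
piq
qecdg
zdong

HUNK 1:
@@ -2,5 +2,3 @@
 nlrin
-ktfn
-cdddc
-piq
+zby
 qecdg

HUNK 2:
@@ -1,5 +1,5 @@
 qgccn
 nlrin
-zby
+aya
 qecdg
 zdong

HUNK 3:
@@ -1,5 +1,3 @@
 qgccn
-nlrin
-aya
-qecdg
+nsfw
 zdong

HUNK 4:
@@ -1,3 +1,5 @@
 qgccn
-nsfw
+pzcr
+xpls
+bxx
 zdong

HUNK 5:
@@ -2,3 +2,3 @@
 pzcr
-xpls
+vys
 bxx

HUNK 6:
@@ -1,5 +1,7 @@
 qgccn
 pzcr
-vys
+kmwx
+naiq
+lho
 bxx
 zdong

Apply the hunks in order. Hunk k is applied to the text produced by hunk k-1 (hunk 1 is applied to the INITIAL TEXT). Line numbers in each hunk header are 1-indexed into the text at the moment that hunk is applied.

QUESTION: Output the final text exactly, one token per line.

Answer: qgccn
pzcr
kmwx
naiq
lho
bxx
zdong

Derivation:
Hunk 1: at line 2 remove [ktfn,cdddc,piq] add [zby] -> 5 lines: qgccn nlrin zby qecdg zdong
Hunk 2: at line 1 remove [zby] add [aya] -> 5 lines: qgccn nlrin aya qecdg zdong
Hunk 3: at line 1 remove [nlrin,aya,qecdg] add [nsfw] -> 3 lines: qgccn nsfw zdong
Hunk 4: at line 1 remove [nsfw] add [pzcr,xpls,bxx] -> 5 lines: qgccn pzcr xpls bxx zdong
Hunk 5: at line 2 remove [xpls] add [vys] -> 5 lines: qgccn pzcr vys bxx zdong
Hunk 6: at line 1 remove [vys] add [kmwx,naiq,lho] -> 7 lines: qgccn pzcr kmwx naiq lho bxx zdong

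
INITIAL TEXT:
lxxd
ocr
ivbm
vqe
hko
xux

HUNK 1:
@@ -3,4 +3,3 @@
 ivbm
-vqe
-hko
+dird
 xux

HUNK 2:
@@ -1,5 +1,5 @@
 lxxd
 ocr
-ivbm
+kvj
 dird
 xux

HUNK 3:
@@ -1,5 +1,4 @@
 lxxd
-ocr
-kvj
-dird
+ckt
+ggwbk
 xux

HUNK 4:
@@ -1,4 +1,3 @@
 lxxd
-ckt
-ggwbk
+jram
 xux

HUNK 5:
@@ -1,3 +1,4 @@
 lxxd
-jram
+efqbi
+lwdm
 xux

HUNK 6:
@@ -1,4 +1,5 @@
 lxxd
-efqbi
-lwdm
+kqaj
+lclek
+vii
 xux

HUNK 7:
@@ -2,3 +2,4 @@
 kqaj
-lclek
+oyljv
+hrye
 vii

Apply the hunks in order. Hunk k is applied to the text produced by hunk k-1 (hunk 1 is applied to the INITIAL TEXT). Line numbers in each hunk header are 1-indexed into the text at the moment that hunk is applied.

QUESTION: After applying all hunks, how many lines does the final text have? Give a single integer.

Hunk 1: at line 3 remove [vqe,hko] add [dird] -> 5 lines: lxxd ocr ivbm dird xux
Hunk 2: at line 1 remove [ivbm] add [kvj] -> 5 lines: lxxd ocr kvj dird xux
Hunk 3: at line 1 remove [ocr,kvj,dird] add [ckt,ggwbk] -> 4 lines: lxxd ckt ggwbk xux
Hunk 4: at line 1 remove [ckt,ggwbk] add [jram] -> 3 lines: lxxd jram xux
Hunk 5: at line 1 remove [jram] add [efqbi,lwdm] -> 4 lines: lxxd efqbi lwdm xux
Hunk 6: at line 1 remove [efqbi,lwdm] add [kqaj,lclek,vii] -> 5 lines: lxxd kqaj lclek vii xux
Hunk 7: at line 2 remove [lclek] add [oyljv,hrye] -> 6 lines: lxxd kqaj oyljv hrye vii xux
Final line count: 6

Answer: 6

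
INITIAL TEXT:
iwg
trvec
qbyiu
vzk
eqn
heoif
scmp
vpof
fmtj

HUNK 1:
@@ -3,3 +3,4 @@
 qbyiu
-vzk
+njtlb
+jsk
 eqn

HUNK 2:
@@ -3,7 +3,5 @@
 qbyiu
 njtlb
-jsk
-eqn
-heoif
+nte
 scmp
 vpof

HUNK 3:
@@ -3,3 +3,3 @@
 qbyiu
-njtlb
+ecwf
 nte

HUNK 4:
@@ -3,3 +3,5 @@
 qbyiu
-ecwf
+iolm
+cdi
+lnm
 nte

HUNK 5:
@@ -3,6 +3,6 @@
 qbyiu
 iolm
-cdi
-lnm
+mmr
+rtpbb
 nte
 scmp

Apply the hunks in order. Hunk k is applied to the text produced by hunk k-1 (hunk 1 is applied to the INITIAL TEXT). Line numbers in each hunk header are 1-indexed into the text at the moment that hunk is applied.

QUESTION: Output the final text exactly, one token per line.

Hunk 1: at line 3 remove [vzk] add [njtlb,jsk] -> 10 lines: iwg trvec qbyiu njtlb jsk eqn heoif scmp vpof fmtj
Hunk 2: at line 3 remove [jsk,eqn,heoif] add [nte] -> 8 lines: iwg trvec qbyiu njtlb nte scmp vpof fmtj
Hunk 3: at line 3 remove [njtlb] add [ecwf] -> 8 lines: iwg trvec qbyiu ecwf nte scmp vpof fmtj
Hunk 4: at line 3 remove [ecwf] add [iolm,cdi,lnm] -> 10 lines: iwg trvec qbyiu iolm cdi lnm nte scmp vpof fmtj
Hunk 5: at line 3 remove [cdi,lnm] add [mmr,rtpbb] -> 10 lines: iwg trvec qbyiu iolm mmr rtpbb nte scmp vpof fmtj

Answer: iwg
trvec
qbyiu
iolm
mmr
rtpbb
nte
scmp
vpof
fmtj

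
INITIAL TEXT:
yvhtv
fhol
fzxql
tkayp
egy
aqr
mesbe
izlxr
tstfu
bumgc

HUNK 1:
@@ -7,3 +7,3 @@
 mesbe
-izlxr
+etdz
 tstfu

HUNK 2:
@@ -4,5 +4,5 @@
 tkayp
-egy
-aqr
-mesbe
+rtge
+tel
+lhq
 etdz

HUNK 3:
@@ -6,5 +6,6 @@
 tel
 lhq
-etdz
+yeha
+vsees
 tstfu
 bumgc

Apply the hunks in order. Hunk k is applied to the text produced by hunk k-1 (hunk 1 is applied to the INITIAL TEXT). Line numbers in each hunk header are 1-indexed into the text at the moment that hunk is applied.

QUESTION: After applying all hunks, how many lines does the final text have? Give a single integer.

Answer: 11

Derivation:
Hunk 1: at line 7 remove [izlxr] add [etdz] -> 10 lines: yvhtv fhol fzxql tkayp egy aqr mesbe etdz tstfu bumgc
Hunk 2: at line 4 remove [egy,aqr,mesbe] add [rtge,tel,lhq] -> 10 lines: yvhtv fhol fzxql tkayp rtge tel lhq etdz tstfu bumgc
Hunk 3: at line 6 remove [etdz] add [yeha,vsees] -> 11 lines: yvhtv fhol fzxql tkayp rtge tel lhq yeha vsees tstfu bumgc
Final line count: 11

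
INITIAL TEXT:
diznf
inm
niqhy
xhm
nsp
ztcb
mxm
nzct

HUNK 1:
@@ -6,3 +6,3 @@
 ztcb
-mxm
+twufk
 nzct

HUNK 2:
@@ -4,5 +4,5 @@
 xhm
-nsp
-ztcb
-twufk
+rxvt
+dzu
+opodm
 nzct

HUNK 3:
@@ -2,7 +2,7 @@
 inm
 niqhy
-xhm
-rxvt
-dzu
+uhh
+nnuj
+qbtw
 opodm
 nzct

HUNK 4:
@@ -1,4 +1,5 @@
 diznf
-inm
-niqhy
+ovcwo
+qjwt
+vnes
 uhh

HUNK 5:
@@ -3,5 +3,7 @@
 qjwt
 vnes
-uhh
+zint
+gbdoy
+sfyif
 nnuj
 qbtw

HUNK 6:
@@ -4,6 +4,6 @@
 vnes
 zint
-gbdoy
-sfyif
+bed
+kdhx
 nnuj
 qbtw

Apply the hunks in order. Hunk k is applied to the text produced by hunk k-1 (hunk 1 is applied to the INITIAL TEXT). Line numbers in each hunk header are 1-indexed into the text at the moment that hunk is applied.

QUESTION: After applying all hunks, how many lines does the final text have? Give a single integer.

Answer: 11

Derivation:
Hunk 1: at line 6 remove [mxm] add [twufk] -> 8 lines: diznf inm niqhy xhm nsp ztcb twufk nzct
Hunk 2: at line 4 remove [nsp,ztcb,twufk] add [rxvt,dzu,opodm] -> 8 lines: diznf inm niqhy xhm rxvt dzu opodm nzct
Hunk 3: at line 2 remove [xhm,rxvt,dzu] add [uhh,nnuj,qbtw] -> 8 lines: diznf inm niqhy uhh nnuj qbtw opodm nzct
Hunk 4: at line 1 remove [inm,niqhy] add [ovcwo,qjwt,vnes] -> 9 lines: diznf ovcwo qjwt vnes uhh nnuj qbtw opodm nzct
Hunk 5: at line 3 remove [uhh] add [zint,gbdoy,sfyif] -> 11 lines: diznf ovcwo qjwt vnes zint gbdoy sfyif nnuj qbtw opodm nzct
Hunk 6: at line 4 remove [gbdoy,sfyif] add [bed,kdhx] -> 11 lines: diznf ovcwo qjwt vnes zint bed kdhx nnuj qbtw opodm nzct
Final line count: 11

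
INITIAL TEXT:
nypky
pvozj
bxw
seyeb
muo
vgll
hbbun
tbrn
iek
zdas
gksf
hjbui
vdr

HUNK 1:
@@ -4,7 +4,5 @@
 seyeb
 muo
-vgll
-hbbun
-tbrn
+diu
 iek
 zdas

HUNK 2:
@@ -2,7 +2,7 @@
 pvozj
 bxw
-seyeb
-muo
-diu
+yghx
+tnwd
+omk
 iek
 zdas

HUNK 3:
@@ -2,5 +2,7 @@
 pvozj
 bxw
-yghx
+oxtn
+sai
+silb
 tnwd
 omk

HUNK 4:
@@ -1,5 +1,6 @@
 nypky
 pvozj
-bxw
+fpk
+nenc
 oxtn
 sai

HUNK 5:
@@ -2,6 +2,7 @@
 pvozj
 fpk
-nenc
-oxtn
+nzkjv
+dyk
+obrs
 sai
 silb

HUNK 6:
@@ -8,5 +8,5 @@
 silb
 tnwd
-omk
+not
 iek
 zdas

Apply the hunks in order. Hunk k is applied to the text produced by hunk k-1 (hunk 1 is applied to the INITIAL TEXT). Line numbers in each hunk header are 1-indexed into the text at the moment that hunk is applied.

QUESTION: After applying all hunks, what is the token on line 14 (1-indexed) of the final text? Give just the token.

Answer: hjbui

Derivation:
Hunk 1: at line 4 remove [vgll,hbbun,tbrn] add [diu] -> 11 lines: nypky pvozj bxw seyeb muo diu iek zdas gksf hjbui vdr
Hunk 2: at line 2 remove [seyeb,muo,diu] add [yghx,tnwd,omk] -> 11 lines: nypky pvozj bxw yghx tnwd omk iek zdas gksf hjbui vdr
Hunk 3: at line 2 remove [yghx] add [oxtn,sai,silb] -> 13 lines: nypky pvozj bxw oxtn sai silb tnwd omk iek zdas gksf hjbui vdr
Hunk 4: at line 1 remove [bxw] add [fpk,nenc] -> 14 lines: nypky pvozj fpk nenc oxtn sai silb tnwd omk iek zdas gksf hjbui vdr
Hunk 5: at line 2 remove [nenc,oxtn] add [nzkjv,dyk,obrs] -> 15 lines: nypky pvozj fpk nzkjv dyk obrs sai silb tnwd omk iek zdas gksf hjbui vdr
Hunk 6: at line 8 remove [omk] add [not] -> 15 lines: nypky pvozj fpk nzkjv dyk obrs sai silb tnwd not iek zdas gksf hjbui vdr
Final line 14: hjbui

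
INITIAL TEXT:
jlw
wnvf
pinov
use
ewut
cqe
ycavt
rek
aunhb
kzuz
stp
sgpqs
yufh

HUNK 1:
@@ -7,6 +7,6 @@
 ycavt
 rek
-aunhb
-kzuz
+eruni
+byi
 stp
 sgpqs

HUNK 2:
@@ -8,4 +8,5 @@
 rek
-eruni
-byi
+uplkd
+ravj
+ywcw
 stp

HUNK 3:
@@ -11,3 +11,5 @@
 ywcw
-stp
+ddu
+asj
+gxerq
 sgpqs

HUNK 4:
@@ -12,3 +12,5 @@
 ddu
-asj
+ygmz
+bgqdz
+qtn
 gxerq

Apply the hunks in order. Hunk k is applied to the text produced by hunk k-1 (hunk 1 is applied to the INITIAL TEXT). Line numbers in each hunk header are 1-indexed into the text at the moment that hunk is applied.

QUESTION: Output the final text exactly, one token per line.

Hunk 1: at line 7 remove [aunhb,kzuz] add [eruni,byi] -> 13 lines: jlw wnvf pinov use ewut cqe ycavt rek eruni byi stp sgpqs yufh
Hunk 2: at line 8 remove [eruni,byi] add [uplkd,ravj,ywcw] -> 14 lines: jlw wnvf pinov use ewut cqe ycavt rek uplkd ravj ywcw stp sgpqs yufh
Hunk 3: at line 11 remove [stp] add [ddu,asj,gxerq] -> 16 lines: jlw wnvf pinov use ewut cqe ycavt rek uplkd ravj ywcw ddu asj gxerq sgpqs yufh
Hunk 4: at line 12 remove [asj] add [ygmz,bgqdz,qtn] -> 18 lines: jlw wnvf pinov use ewut cqe ycavt rek uplkd ravj ywcw ddu ygmz bgqdz qtn gxerq sgpqs yufh

Answer: jlw
wnvf
pinov
use
ewut
cqe
ycavt
rek
uplkd
ravj
ywcw
ddu
ygmz
bgqdz
qtn
gxerq
sgpqs
yufh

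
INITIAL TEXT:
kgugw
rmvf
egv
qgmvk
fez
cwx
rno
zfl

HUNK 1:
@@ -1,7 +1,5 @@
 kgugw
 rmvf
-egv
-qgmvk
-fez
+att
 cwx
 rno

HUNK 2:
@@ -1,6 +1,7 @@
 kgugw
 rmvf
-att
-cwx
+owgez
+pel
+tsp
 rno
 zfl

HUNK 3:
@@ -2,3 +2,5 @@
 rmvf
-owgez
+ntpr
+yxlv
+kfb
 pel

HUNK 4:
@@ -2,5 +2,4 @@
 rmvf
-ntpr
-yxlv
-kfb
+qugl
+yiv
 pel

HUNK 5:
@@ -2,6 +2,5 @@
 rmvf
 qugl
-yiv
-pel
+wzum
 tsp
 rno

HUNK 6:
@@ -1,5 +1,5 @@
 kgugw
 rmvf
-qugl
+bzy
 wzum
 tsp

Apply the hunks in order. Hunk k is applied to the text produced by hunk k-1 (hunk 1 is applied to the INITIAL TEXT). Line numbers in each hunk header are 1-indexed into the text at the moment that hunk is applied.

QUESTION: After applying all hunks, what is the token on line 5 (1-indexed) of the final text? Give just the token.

Hunk 1: at line 1 remove [egv,qgmvk,fez] add [att] -> 6 lines: kgugw rmvf att cwx rno zfl
Hunk 2: at line 1 remove [att,cwx] add [owgez,pel,tsp] -> 7 lines: kgugw rmvf owgez pel tsp rno zfl
Hunk 3: at line 2 remove [owgez] add [ntpr,yxlv,kfb] -> 9 lines: kgugw rmvf ntpr yxlv kfb pel tsp rno zfl
Hunk 4: at line 2 remove [ntpr,yxlv,kfb] add [qugl,yiv] -> 8 lines: kgugw rmvf qugl yiv pel tsp rno zfl
Hunk 5: at line 2 remove [yiv,pel] add [wzum] -> 7 lines: kgugw rmvf qugl wzum tsp rno zfl
Hunk 6: at line 1 remove [qugl] add [bzy] -> 7 lines: kgugw rmvf bzy wzum tsp rno zfl
Final line 5: tsp

Answer: tsp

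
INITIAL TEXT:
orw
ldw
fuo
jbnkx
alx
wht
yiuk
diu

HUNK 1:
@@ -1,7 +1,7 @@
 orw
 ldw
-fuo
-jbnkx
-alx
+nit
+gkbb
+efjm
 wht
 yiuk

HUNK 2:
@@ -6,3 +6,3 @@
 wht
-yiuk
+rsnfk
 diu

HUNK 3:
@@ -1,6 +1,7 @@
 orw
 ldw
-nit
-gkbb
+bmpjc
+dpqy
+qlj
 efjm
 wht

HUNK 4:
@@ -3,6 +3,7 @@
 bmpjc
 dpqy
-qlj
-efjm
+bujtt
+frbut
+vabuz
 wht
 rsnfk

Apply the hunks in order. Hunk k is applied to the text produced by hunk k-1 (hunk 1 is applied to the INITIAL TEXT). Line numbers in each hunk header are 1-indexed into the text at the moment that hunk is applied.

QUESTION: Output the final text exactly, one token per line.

Hunk 1: at line 1 remove [fuo,jbnkx,alx] add [nit,gkbb,efjm] -> 8 lines: orw ldw nit gkbb efjm wht yiuk diu
Hunk 2: at line 6 remove [yiuk] add [rsnfk] -> 8 lines: orw ldw nit gkbb efjm wht rsnfk diu
Hunk 3: at line 1 remove [nit,gkbb] add [bmpjc,dpqy,qlj] -> 9 lines: orw ldw bmpjc dpqy qlj efjm wht rsnfk diu
Hunk 4: at line 3 remove [qlj,efjm] add [bujtt,frbut,vabuz] -> 10 lines: orw ldw bmpjc dpqy bujtt frbut vabuz wht rsnfk diu

Answer: orw
ldw
bmpjc
dpqy
bujtt
frbut
vabuz
wht
rsnfk
diu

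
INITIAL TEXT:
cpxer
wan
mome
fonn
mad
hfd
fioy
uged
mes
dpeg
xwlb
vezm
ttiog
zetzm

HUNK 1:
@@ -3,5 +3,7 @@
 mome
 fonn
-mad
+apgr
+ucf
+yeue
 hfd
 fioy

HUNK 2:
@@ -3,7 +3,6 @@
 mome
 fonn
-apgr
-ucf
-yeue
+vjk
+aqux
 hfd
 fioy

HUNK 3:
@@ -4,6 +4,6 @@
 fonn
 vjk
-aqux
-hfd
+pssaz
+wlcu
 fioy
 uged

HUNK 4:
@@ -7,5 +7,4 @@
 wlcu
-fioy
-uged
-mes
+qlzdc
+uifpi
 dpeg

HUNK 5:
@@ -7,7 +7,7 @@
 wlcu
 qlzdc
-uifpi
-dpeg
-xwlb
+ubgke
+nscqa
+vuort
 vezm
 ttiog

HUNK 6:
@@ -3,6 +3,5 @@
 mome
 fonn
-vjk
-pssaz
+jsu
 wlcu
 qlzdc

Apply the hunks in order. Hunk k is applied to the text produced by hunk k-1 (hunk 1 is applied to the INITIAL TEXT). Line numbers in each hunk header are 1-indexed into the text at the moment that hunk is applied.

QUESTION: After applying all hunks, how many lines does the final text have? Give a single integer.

Hunk 1: at line 3 remove [mad] add [apgr,ucf,yeue] -> 16 lines: cpxer wan mome fonn apgr ucf yeue hfd fioy uged mes dpeg xwlb vezm ttiog zetzm
Hunk 2: at line 3 remove [apgr,ucf,yeue] add [vjk,aqux] -> 15 lines: cpxer wan mome fonn vjk aqux hfd fioy uged mes dpeg xwlb vezm ttiog zetzm
Hunk 3: at line 4 remove [aqux,hfd] add [pssaz,wlcu] -> 15 lines: cpxer wan mome fonn vjk pssaz wlcu fioy uged mes dpeg xwlb vezm ttiog zetzm
Hunk 4: at line 7 remove [fioy,uged,mes] add [qlzdc,uifpi] -> 14 lines: cpxer wan mome fonn vjk pssaz wlcu qlzdc uifpi dpeg xwlb vezm ttiog zetzm
Hunk 5: at line 7 remove [uifpi,dpeg,xwlb] add [ubgke,nscqa,vuort] -> 14 lines: cpxer wan mome fonn vjk pssaz wlcu qlzdc ubgke nscqa vuort vezm ttiog zetzm
Hunk 6: at line 3 remove [vjk,pssaz] add [jsu] -> 13 lines: cpxer wan mome fonn jsu wlcu qlzdc ubgke nscqa vuort vezm ttiog zetzm
Final line count: 13

Answer: 13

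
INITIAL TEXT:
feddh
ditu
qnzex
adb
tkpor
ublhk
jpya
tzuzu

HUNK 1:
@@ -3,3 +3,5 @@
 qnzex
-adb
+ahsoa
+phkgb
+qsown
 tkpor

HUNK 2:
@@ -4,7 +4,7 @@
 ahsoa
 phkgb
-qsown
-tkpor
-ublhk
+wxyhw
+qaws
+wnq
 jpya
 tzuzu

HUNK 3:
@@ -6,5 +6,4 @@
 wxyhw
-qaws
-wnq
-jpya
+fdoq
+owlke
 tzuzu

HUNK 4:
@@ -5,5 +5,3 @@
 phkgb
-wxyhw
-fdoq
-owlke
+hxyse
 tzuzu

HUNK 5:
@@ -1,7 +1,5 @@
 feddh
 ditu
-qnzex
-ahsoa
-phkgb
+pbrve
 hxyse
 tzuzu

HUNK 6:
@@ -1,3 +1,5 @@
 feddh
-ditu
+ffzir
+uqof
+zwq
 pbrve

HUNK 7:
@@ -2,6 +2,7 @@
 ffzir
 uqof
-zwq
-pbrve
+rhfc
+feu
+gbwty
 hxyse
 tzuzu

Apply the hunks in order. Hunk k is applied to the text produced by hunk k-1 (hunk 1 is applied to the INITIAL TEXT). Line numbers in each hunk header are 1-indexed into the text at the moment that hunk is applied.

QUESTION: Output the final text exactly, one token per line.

Answer: feddh
ffzir
uqof
rhfc
feu
gbwty
hxyse
tzuzu

Derivation:
Hunk 1: at line 3 remove [adb] add [ahsoa,phkgb,qsown] -> 10 lines: feddh ditu qnzex ahsoa phkgb qsown tkpor ublhk jpya tzuzu
Hunk 2: at line 4 remove [qsown,tkpor,ublhk] add [wxyhw,qaws,wnq] -> 10 lines: feddh ditu qnzex ahsoa phkgb wxyhw qaws wnq jpya tzuzu
Hunk 3: at line 6 remove [qaws,wnq,jpya] add [fdoq,owlke] -> 9 lines: feddh ditu qnzex ahsoa phkgb wxyhw fdoq owlke tzuzu
Hunk 4: at line 5 remove [wxyhw,fdoq,owlke] add [hxyse] -> 7 lines: feddh ditu qnzex ahsoa phkgb hxyse tzuzu
Hunk 5: at line 1 remove [qnzex,ahsoa,phkgb] add [pbrve] -> 5 lines: feddh ditu pbrve hxyse tzuzu
Hunk 6: at line 1 remove [ditu] add [ffzir,uqof,zwq] -> 7 lines: feddh ffzir uqof zwq pbrve hxyse tzuzu
Hunk 7: at line 2 remove [zwq,pbrve] add [rhfc,feu,gbwty] -> 8 lines: feddh ffzir uqof rhfc feu gbwty hxyse tzuzu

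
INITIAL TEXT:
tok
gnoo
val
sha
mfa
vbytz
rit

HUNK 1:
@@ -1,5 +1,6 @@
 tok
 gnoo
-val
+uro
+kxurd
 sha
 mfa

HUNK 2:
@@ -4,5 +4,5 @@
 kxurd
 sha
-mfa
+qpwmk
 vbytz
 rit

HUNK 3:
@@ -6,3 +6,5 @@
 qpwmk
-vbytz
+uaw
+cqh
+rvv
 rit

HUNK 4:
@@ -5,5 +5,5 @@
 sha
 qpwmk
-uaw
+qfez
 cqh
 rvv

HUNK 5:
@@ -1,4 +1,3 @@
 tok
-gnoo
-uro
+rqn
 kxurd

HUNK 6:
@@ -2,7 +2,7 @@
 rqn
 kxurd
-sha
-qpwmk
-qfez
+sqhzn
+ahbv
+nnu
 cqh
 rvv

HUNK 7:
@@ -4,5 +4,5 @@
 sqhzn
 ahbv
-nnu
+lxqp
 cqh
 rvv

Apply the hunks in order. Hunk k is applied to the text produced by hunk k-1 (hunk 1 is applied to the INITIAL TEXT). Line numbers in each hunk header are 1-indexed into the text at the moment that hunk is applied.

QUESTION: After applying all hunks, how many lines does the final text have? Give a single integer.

Hunk 1: at line 1 remove [val] add [uro,kxurd] -> 8 lines: tok gnoo uro kxurd sha mfa vbytz rit
Hunk 2: at line 4 remove [mfa] add [qpwmk] -> 8 lines: tok gnoo uro kxurd sha qpwmk vbytz rit
Hunk 3: at line 6 remove [vbytz] add [uaw,cqh,rvv] -> 10 lines: tok gnoo uro kxurd sha qpwmk uaw cqh rvv rit
Hunk 4: at line 5 remove [uaw] add [qfez] -> 10 lines: tok gnoo uro kxurd sha qpwmk qfez cqh rvv rit
Hunk 5: at line 1 remove [gnoo,uro] add [rqn] -> 9 lines: tok rqn kxurd sha qpwmk qfez cqh rvv rit
Hunk 6: at line 2 remove [sha,qpwmk,qfez] add [sqhzn,ahbv,nnu] -> 9 lines: tok rqn kxurd sqhzn ahbv nnu cqh rvv rit
Hunk 7: at line 4 remove [nnu] add [lxqp] -> 9 lines: tok rqn kxurd sqhzn ahbv lxqp cqh rvv rit
Final line count: 9

Answer: 9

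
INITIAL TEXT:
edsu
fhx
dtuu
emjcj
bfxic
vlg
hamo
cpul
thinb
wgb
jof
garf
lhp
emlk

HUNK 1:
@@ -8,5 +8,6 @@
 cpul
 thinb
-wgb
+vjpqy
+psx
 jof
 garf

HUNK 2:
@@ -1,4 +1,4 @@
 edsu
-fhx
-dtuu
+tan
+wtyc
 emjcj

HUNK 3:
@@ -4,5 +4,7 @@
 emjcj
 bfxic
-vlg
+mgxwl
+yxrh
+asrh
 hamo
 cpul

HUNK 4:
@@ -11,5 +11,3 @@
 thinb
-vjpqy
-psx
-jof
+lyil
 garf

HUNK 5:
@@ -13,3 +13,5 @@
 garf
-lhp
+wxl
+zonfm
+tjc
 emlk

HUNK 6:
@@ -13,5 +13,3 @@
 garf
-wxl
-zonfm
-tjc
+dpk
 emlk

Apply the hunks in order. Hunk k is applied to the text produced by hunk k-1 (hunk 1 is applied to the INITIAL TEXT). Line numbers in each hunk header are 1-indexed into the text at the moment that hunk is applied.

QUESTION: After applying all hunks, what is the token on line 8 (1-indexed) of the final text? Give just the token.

Answer: asrh

Derivation:
Hunk 1: at line 8 remove [wgb] add [vjpqy,psx] -> 15 lines: edsu fhx dtuu emjcj bfxic vlg hamo cpul thinb vjpqy psx jof garf lhp emlk
Hunk 2: at line 1 remove [fhx,dtuu] add [tan,wtyc] -> 15 lines: edsu tan wtyc emjcj bfxic vlg hamo cpul thinb vjpqy psx jof garf lhp emlk
Hunk 3: at line 4 remove [vlg] add [mgxwl,yxrh,asrh] -> 17 lines: edsu tan wtyc emjcj bfxic mgxwl yxrh asrh hamo cpul thinb vjpqy psx jof garf lhp emlk
Hunk 4: at line 11 remove [vjpqy,psx,jof] add [lyil] -> 15 lines: edsu tan wtyc emjcj bfxic mgxwl yxrh asrh hamo cpul thinb lyil garf lhp emlk
Hunk 5: at line 13 remove [lhp] add [wxl,zonfm,tjc] -> 17 lines: edsu tan wtyc emjcj bfxic mgxwl yxrh asrh hamo cpul thinb lyil garf wxl zonfm tjc emlk
Hunk 6: at line 13 remove [wxl,zonfm,tjc] add [dpk] -> 15 lines: edsu tan wtyc emjcj bfxic mgxwl yxrh asrh hamo cpul thinb lyil garf dpk emlk
Final line 8: asrh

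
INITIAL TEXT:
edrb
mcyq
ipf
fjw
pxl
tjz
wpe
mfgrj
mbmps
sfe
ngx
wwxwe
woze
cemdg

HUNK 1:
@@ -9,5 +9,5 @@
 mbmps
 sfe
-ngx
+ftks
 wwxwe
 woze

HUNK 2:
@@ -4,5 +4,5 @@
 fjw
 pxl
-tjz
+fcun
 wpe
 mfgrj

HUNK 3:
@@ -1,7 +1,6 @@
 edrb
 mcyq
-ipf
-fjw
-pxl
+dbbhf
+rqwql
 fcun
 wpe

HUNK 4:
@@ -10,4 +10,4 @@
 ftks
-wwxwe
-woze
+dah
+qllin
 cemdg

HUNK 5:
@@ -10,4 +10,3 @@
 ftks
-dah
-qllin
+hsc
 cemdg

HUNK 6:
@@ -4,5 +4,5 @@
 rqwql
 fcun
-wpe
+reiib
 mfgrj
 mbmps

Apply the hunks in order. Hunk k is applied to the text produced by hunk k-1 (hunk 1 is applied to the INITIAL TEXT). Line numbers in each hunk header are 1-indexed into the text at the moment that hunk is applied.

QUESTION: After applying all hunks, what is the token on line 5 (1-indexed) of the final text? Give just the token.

Answer: fcun

Derivation:
Hunk 1: at line 9 remove [ngx] add [ftks] -> 14 lines: edrb mcyq ipf fjw pxl tjz wpe mfgrj mbmps sfe ftks wwxwe woze cemdg
Hunk 2: at line 4 remove [tjz] add [fcun] -> 14 lines: edrb mcyq ipf fjw pxl fcun wpe mfgrj mbmps sfe ftks wwxwe woze cemdg
Hunk 3: at line 1 remove [ipf,fjw,pxl] add [dbbhf,rqwql] -> 13 lines: edrb mcyq dbbhf rqwql fcun wpe mfgrj mbmps sfe ftks wwxwe woze cemdg
Hunk 4: at line 10 remove [wwxwe,woze] add [dah,qllin] -> 13 lines: edrb mcyq dbbhf rqwql fcun wpe mfgrj mbmps sfe ftks dah qllin cemdg
Hunk 5: at line 10 remove [dah,qllin] add [hsc] -> 12 lines: edrb mcyq dbbhf rqwql fcun wpe mfgrj mbmps sfe ftks hsc cemdg
Hunk 6: at line 4 remove [wpe] add [reiib] -> 12 lines: edrb mcyq dbbhf rqwql fcun reiib mfgrj mbmps sfe ftks hsc cemdg
Final line 5: fcun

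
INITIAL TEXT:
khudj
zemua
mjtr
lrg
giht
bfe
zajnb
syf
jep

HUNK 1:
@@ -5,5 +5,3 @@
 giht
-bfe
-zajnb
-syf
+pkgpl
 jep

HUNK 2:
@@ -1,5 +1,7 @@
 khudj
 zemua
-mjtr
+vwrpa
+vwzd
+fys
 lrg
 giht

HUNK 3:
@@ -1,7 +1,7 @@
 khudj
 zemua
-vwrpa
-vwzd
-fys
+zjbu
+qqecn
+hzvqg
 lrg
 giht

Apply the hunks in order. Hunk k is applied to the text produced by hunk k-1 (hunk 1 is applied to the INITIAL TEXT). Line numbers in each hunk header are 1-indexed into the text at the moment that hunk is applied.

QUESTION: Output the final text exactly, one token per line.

Answer: khudj
zemua
zjbu
qqecn
hzvqg
lrg
giht
pkgpl
jep

Derivation:
Hunk 1: at line 5 remove [bfe,zajnb,syf] add [pkgpl] -> 7 lines: khudj zemua mjtr lrg giht pkgpl jep
Hunk 2: at line 1 remove [mjtr] add [vwrpa,vwzd,fys] -> 9 lines: khudj zemua vwrpa vwzd fys lrg giht pkgpl jep
Hunk 3: at line 1 remove [vwrpa,vwzd,fys] add [zjbu,qqecn,hzvqg] -> 9 lines: khudj zemua zjbu qqecn hzvqg lrg giht pkgpl jep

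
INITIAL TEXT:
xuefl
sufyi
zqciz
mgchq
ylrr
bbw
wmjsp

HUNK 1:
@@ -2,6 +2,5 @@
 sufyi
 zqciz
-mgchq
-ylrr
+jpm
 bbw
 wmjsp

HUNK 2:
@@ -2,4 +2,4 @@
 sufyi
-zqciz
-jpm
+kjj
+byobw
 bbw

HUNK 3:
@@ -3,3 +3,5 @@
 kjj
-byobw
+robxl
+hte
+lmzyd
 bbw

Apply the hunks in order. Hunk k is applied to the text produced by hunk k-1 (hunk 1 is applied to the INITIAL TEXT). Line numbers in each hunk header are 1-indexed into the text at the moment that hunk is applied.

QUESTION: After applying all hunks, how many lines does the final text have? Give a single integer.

Hunk 1: at line 2 remove [mgchq,ylrr] add [jpm] -> 6 lines: xuefl sufyi zqciz jpm bbw wmjsp
Hunk 2: at line 2 remove [zqciz,jpm] add [kjj,byobw] -> 6 lines: xuefl sufyi kjj byobw bbw wmjsp
Hunk 3: at line 3 remove [byobw] add [robxl,hte,lmzyd] -> 8 lines: xuefl sufyi kjj robxl hte lmzyd bbw wmjsp
Final line count: 8

Answer: 8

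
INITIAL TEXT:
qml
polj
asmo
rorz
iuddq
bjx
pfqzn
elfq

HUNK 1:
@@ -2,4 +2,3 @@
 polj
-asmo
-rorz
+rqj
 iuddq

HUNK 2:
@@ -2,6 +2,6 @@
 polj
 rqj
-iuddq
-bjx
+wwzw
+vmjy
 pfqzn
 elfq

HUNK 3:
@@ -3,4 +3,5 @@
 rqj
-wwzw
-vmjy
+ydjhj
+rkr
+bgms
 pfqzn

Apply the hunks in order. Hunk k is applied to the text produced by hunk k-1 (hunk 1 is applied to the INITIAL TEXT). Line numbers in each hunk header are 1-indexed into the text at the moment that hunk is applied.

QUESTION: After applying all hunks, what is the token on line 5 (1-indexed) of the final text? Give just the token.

Answer: rkr

Derivation:
Hunk 1: at line 2 remove [asmo,rorz] add [rqj] -> 7 lines: qml polj rqj iuddq bjx pfqzn elfq
Hunk 2: at line 2 remove [iuddq,bjx] add [wwzw,vmjy] -> 7 lines: qml polj rqj wwzw vmjy pfqzn elfq
Hunk 3: at line 3 remove [wwzw,vmjy] add [ydjhj,rkr,bgms] -> 8 lines: qml polj rqj ydjhj rkr bgms pfqzn elfq
Final line 5: rkr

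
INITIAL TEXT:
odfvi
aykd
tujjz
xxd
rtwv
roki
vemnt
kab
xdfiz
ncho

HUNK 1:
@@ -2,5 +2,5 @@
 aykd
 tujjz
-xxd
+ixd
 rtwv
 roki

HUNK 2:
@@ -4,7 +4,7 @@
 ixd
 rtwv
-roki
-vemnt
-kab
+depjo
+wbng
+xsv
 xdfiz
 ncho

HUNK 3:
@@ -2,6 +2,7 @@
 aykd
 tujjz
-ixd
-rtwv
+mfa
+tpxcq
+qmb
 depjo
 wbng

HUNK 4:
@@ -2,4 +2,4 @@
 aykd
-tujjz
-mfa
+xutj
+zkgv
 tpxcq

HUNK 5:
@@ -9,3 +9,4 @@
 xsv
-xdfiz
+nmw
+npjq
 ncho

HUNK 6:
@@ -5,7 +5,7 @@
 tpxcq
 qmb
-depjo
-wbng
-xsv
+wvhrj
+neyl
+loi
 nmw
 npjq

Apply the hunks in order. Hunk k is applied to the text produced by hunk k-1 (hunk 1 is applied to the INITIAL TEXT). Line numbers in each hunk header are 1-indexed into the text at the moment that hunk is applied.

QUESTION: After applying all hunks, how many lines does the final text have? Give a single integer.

Hunk 1: at line 2 remove [xxd] add [ixd] -> 10 lines: odfvi aykd tujjz ixd rtwv roki vemnt kab xdfiz ncho
Hunk 2: at line 4 remove [roki,vemnt,kab] add [depjo,wbng,xsv] -> 10 lines: odfvi aykd tujjz ixd rtwv depjo wbng xsv xdfiz ncho
Hunk 3: at line 2 remove [ixd,rtwv] add [mfa,tpxcq,qmb] -> 11 lines: odfvi aykd tujjz mfa tpxcq qmb depjo wbng xsv xdfiz ncho
Hunk 4: at line 2 remove [tujjz,mfa] add [xutj,zkgv] -> 11 lines: odfvi aykd xutj zkgv tpxcq qmb depjo wbng xsv xdfiz ncho
Hunk 5: at line 9 remove [xdfiz] add [nmw,npjq] -> 12 lines: odfvi aykd xutj zkgv tpxcq qmb depjo wbng xsv nmw npjq ncho
Hunk 6: at line 5 remove [depjo,wbng,xsv] add [wvhrj,neyl,loi] -> 12 lines: odfvi aykd xutj zkgv tpxcq qmb wvhrj neyl loi nmw npjq ncho
Final line count: 12

Answer: 12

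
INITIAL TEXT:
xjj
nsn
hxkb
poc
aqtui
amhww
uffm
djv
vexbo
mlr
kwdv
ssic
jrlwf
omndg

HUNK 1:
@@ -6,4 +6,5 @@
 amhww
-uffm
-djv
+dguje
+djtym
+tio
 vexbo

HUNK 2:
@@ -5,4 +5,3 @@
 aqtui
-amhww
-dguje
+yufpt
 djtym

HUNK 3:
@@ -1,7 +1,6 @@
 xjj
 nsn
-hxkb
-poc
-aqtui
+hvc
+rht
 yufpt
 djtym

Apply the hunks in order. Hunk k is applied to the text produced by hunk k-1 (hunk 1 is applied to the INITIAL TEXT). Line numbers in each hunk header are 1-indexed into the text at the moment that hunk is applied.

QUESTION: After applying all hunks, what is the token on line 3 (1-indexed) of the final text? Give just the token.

Hunk 1: at line 6 remove [uffm,djv] add [dguje,djtym,tio] -> 15 lines: xjj nsn hxkb poc aqtui amhww dguje djtym tio vexbo mlr kwdv ssic jrlwf omndg
Hunk 2: at line 5 remove [amhww,dguje] add [yufpt] -> 14 lines: xjj nsn hxkb poc aqtui yufpt djtym tio vexbo mlr kwdv ssic jrlwf omndg
Hunk 3: at line 1 remove [hxkb,poc,aqtui] add [hvc,rht] -> 13 lines: xjj nsn hvc rht yufpt djtym tio vexbo mlr kwdv ssic jrlwf omndg
Final line 3: hvc

Answer: hvc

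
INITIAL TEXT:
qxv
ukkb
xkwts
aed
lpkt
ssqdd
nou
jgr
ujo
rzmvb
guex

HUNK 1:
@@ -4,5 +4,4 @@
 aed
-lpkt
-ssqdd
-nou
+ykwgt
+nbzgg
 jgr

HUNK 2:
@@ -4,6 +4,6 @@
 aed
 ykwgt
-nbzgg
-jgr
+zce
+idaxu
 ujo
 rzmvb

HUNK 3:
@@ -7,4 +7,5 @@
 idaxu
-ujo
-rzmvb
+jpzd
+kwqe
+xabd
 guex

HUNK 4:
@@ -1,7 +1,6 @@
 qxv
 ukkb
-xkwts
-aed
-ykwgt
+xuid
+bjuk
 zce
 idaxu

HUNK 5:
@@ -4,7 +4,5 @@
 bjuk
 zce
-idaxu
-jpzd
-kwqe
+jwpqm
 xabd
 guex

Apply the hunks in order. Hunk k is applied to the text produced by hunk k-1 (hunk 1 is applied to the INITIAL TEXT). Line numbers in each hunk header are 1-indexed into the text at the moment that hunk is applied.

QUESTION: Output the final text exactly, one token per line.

Hunk 1: at line 4 remove [lpkt,ssqdd,nou] add [ykwgt,nbzgg] -> 10 lines: qxv ukkb xkwts aed ykwgt nbzgg jgr ujo rzmvb guex
Hunk 2: at line 4 remove [nbzgg,jgr] add [zce,idaxu] -> 10 lines: qxv ukkb xkwts aed ykwgt zce idaxu ujo rzmvb guex
Hunk 3: at line 7 remove [ujo,rzmvb] add [jpzd,kwqe,xabd] -> 11 lines: qxv ukkb xkwts aed ykwgt zce idaxu jpzd kwqe xabd guex
Hunk 4: at line 1 remove [xkwts,aed,ykwgt] add [xuid,bjuk] -> 10 lines: qxv ukkb xuid bjuk zce idaxu jpzd kwqe xabd guex
Hunk 5: at line 4 remove [idaxu,jpzd,kwqe] add [jwpqm] -> 8 lines: qxv ukkb xuid bjuk zce jwpqm xabd guex

Answer: qxv
ukkb
xuid
bjuk
zce
jwpqm
xabd
guex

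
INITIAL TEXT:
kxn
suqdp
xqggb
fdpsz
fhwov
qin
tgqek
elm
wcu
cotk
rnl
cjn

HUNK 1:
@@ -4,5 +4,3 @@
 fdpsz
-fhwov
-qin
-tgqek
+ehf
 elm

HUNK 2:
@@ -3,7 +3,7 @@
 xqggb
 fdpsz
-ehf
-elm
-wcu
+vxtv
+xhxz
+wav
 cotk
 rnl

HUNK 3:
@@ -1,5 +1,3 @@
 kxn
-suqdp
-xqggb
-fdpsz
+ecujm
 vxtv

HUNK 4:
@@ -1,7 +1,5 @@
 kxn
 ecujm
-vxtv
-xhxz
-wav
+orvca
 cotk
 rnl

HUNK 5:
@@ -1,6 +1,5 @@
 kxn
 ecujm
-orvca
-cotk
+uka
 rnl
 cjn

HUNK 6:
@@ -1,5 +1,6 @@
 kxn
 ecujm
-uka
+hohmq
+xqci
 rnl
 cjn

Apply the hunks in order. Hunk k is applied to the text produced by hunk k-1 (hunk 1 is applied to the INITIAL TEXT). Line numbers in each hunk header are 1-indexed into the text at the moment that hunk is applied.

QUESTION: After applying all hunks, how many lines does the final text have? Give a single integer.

Hunk 1: at line 4 remove [fhwov,qin,tgqek] add [ehf] -> 10 lines: kxn suqdp xqggb fdpsz ehf elm wcu cotk rnl cjn
Hunk 2: at line 3 remove [ehf,elm,wcu] add [vxtv,xhxz,wav] -> 10 lines: kxn suqdp xqggb fdpsz vxtv xhxz wav cotk rnl cjn
Hunk 3: at line 1 remove [suqdp,xqggb,fdpsz] add [ecujm] -> 8 lines: kxn ecujm vxtv xhxz wav cotk rnl cjn
Hunk 4: at line 1 remove [vxtv,xhxz,wav] add [orvca] -> 6 lines: kxn ecujm orvca cotk rnl cjn
Hunk 5: at line 1 remove [orvca,cotk] add [uka] -> 5 lines: kxn ecujm uka rnl cjn
Hunk 6: at line 1 remove [uka] add [hohmq,xqci] -> 6 lines: kxn ecujm hohmq xqci rnl cjn
Final line count: 6

Answer: 6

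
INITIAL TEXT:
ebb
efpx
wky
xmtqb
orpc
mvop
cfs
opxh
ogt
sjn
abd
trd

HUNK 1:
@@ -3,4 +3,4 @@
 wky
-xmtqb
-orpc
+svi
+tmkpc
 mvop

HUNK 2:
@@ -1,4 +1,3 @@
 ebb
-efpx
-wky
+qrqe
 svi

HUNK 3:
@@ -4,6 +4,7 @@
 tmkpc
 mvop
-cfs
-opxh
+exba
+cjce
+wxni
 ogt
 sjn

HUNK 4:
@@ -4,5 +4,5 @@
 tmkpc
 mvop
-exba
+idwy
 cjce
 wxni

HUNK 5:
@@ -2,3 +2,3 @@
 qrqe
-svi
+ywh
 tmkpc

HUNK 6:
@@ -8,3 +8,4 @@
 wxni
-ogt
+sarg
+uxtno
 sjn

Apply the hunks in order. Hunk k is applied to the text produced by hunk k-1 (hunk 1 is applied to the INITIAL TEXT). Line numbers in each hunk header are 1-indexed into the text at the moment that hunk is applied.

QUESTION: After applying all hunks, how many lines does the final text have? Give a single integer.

Hunk 1: at line 3 remove [xmtqb,orpc] add [svi,tmkpc] -> 12 lines: ebb efpx wky svi tmkpc mvop cfs opxh ogt sjn abd trd
Hunk 2: at line 1 remove [efpx,wky] add [qrqe] -> 11 lines: ebb qrqe svi tmkpc mvop cfs opxh ogt sjn abd trd
Hunk 3: at line 4 remove [cfs,opxh] add [exba,cjce,wxni] -> 12 lines: ebb qrqe svi tmkpc mvop exba cjce wxni ogt sjn abd trd
Hunk 4: at line 4 remove [exba] add [idwy] -> 12 lines: ebb qrqe svi tmkpc mvop idwy cjce wxni ogt sjn abd trd
Hunk 5: at line 2 remove [svi] add [ywh] -> 12 lines: ebb qrqe ywh tmkpc mvop idwy cjce wxni ogt sjn abd trd
Hunk 6: at line 8 remove [ogt] add [sarg,uxtno] -> 13 lines: ebb qrqe ywh tmkpc mvop idwy cjce wxni sarg uxtno sjn abd trd
Final line count: 13

Answer: 13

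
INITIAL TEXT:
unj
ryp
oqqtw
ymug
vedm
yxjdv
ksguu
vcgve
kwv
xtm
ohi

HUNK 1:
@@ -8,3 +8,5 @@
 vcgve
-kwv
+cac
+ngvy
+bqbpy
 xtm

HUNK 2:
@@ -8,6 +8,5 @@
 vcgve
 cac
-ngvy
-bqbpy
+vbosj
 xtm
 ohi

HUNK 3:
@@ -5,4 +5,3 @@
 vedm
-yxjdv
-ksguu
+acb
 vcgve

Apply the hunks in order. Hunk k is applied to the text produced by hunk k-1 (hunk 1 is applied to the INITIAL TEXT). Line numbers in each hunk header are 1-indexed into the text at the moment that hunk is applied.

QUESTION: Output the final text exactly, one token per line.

Answer: unj
ryp
oqqtw
ymug
vedm
acb
vcgve
cac
vbosj
xtm
ohi

Derivation:
Hunk 1: at line 8 remove [kwv] add [cac,ngvy,bqbpy] -> 13 lines: unj ryp oqqtw ymug vedm yxjdv ksguu vcgve cac ngvy bqbpy xtm ohi
Hunk 2: at line 8 remove [ngvy,bqbpy] add [vbosj] -> 12 lines: unj ryp oqqtw ymug vedm yxjdv ksguu vcgve cac vbosj xtm ohi
Hunk 3: at line 5 remove [yxjdv,ksguu] add [acb] -> 11 lines: unj ryp oqqtw ymug vedm acb vcgve cac vbosj xtm ohi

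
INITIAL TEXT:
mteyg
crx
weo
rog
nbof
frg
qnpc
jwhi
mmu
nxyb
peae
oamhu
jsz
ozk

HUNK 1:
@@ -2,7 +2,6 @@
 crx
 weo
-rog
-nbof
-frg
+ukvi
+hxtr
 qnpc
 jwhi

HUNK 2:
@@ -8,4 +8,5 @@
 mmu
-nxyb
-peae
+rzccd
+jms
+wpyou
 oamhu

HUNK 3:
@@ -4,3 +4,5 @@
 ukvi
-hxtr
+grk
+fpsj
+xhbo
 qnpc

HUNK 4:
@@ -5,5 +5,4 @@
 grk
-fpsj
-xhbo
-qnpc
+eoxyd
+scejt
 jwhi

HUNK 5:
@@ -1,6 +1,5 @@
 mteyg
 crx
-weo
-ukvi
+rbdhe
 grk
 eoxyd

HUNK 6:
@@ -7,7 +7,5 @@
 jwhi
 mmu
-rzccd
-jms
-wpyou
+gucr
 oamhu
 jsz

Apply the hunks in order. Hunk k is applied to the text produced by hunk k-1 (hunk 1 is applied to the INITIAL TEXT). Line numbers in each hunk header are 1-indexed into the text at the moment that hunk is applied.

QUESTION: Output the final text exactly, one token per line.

Hunk 1: at line 2 remove [rog,nbof,frg] add [ukvi,hxtr] -> 13 lines: mteyg crx weo ukvi hxtr qnpc jwhi mmu nxyb peae oamhu jsz ozk
Hunk 2: at line 8 remove [nxyb,peae] add [rzccd,jms,wpyou] -> 14 lines: mteyg crx weo ukvi hxtr qnpc jwhi mmu rzccd jms wpyou oamhu jsz ozk
Hunk 3: at line 4 remove [hxtr] add [grk,fpsj,xhbo] -> 16 lines: mteyg crx weo ukvi grk fpsj xhbo qnpc jwhi mmu rzccd jms wpyou oamhu jsz ozk
Hunk 4: at line 5 remove [fpsj,xhbo,qnpc] add [eoxyd,scejt] -> 15 lines: mteyg crx weo ukvi grk eoxyd scejt jwhi mmu rzccd jms wpyou oamhu jsz ozk
Hunk 5: at line 1 remove [weo,ukvi] add [rbdhe] -> 14 lines: mteyg crx rbdhe grk eoxyd scejt jwhi mmu rzccd jms wpyou oamhu jsz ozk
Hunk 6: at line 7 remove [rzccd,jms,wpyou] add [gucr] -> 12 lines: mteyg crx rbdhe grk eoxyd scejt jwhi mmu gucr oamhu jsz ozk

Answer: mteyg
crx
rbdhe
grk
eoxyd
scejt
jwhi
mmu
gucr
oamhu
jsz
ozk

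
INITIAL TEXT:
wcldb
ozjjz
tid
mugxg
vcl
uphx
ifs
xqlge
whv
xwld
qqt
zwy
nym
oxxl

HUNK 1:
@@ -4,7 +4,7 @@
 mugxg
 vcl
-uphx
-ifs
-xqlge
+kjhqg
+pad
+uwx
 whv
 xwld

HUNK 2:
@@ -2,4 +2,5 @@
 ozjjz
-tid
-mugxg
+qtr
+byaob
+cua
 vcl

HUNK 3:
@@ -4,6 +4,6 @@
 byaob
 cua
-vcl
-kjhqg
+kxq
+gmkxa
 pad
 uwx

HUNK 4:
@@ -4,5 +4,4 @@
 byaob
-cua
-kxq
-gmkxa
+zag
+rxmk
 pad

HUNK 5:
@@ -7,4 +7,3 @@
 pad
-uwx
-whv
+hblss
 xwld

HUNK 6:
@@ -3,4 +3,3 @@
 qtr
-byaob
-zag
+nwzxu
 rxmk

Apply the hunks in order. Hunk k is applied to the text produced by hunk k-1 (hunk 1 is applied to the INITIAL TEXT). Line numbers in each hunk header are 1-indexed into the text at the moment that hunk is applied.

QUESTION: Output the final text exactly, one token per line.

Hunk 1: at line 4 remove [uphx,ifs,xqlge] add [kjhqg,pad,uwx] -> 14 lines: wcldb ozjjz tid mugxg vcl kjhqg pad uwx whv xwld qqt zwy nym oxxl
Hunk 2: at line 2 remove [tid,mugxg] add [qtr,byaob,cua] -> 15 lines: wcldb ozjjz qtr byaob cua vcl kjhqg pad uwx whv xwld qqt zwy nym oxxl
Hunk 3: at line 4 remove [vcl,kjhqg] add [kxq,gmkxa] -> 15 lines: wcldb ozjjz qtr byaob cua kxq gmkxa pad uwx whv xwld qqt zwy nym oxxl
Hunk 4: at line 4 remove [cua,kxq,gmkxa] add [zag,rxmk] -> 14 lines: wcldb ozjjz qtr byaob zag rxmk pad uwx whv xwld qqt zwy nym oxxl
Hunk 5: at line 7 remove [uwx,whv] add [hblss] -> 13 lines: wcldb ozjjz qtr byaob zag rxmk pad hblss xwld qqt zwy nym oxxl
Hunk 6: at line 3 remove [byaob,zag] add [nwzxu] -> 12 lines: wcldb ozjjz qtr nwzxu rxmk pad hblss xwld qqt zwy nym oxxl

Answer: wcldb
ozjjz
qtr
nwzxu
rxmk
pad
hblss
xwld
qqt
zwy
nym
oxxl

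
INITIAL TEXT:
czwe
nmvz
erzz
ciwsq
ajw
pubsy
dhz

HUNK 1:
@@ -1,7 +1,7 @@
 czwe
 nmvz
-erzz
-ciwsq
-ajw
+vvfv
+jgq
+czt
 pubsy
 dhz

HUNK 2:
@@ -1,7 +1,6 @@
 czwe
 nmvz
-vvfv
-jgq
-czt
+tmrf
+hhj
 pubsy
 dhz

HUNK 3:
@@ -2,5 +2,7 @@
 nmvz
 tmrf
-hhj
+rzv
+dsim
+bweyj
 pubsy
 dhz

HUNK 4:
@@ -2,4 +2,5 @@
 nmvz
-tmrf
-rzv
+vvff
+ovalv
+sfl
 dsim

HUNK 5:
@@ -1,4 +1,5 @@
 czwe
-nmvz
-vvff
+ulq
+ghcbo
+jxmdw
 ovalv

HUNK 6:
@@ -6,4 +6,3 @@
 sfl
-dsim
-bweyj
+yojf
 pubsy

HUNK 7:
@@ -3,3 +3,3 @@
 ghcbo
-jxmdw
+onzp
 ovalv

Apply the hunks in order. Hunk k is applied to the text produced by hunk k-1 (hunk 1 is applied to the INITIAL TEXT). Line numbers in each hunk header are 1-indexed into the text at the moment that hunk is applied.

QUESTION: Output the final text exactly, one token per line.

Hunk 1: at line 1 remove [erzz,ciwsq,ajw] add [vvfv,jgq,czt] -> 7 lines: czwe nmvz vvfv jgq czt pubsy dhz
Hunk 2: at line 1 remove [vvfv,jgq,czt] add [tmrf,hhj] -> 6 lines: czwe nmvz tmrf hhj pubsy dhz
Hunk 3: at line 2 remove [hhj] add [rzv,dsim,bweyj] -> 8 lines: czwe nmvz tmrf rzv dsim bweyj pubsy dhz
Hunk 4: at line 2 remove [tmrf,rzv] add [vvff,ovalv,sfl] -> 9 lines: czwe nmvz vvff ovalv sfl dsim bweyj pubsy dhz
Hunk 5: at line 1 remove [nmvz,vvff] add [ulq,ghcbo,jxmdw] -> 10 lines: czwe ulq ghcbo jxmdw ovalv sfl dsim bweyj pubsy dhz
Hunk 6: at line 6 remove [dsim,bweyj] add [yojf] -> 9 lines: czwe ulq ghcbo jxmdw ovalv sfl yojf pubsy dhz
Hunk 7: at line 3 remove [jxmdw] add [onzp] -> 9 lines: czwe ulq ghcbo onzp ovalv sfl yojf pubsy dhz

Answer: czwe
ulq
ghcbo
onzp
ovalv
sfl
yojf
pubsy
dhz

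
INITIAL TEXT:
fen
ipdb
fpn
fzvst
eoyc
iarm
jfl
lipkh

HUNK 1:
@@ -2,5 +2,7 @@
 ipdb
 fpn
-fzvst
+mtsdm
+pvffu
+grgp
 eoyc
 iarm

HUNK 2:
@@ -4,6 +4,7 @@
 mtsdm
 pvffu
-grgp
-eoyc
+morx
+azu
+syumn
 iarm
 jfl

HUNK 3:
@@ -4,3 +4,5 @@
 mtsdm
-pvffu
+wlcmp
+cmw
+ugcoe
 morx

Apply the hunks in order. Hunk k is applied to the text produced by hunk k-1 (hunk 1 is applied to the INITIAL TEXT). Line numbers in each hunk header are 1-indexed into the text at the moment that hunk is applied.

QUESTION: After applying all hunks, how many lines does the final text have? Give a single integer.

Answer: 13

Derivation:
Hunk 1: at line 2 remove [fzvst] add [mtsdm,pvffu,grgp] -> 10 lines: fen ipdb fpn mtsdm pvffu grgp eoyc iarm jfl lipkh
Hunk 2: at line 4 remove [grgp,eoyc] add [morx,azu,syumn] -> 11 lines: fen ipdb fpn mtsdm pvffu morx azu syumn iarm jfl lipkh
Hunk 3: at line 4 remove [pvffu] add [wlcmp,cmw,ugcoe] -> 13 lines: fen ipdb fpn mtsdm wlcmp cmw ugcoe morx azu syumn iarm jfl lipkh
Final line count: 13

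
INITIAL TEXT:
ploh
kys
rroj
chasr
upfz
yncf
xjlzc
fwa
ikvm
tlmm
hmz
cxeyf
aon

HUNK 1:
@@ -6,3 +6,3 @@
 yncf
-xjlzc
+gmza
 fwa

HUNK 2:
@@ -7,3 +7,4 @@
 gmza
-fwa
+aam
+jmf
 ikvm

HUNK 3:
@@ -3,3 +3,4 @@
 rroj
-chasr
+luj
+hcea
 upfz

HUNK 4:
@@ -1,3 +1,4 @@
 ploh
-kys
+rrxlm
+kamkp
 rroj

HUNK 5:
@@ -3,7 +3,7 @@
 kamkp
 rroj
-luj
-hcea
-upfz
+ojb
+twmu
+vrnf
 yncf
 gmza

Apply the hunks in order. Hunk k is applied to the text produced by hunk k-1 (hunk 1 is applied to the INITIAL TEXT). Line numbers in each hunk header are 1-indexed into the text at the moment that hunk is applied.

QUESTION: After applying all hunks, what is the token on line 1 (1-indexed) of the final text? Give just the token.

Hunk 1: at line 6 remove [xjlzc] add [gmza] -> 13 lines: ploh kys rroj chasr upfz yncf gmza fwa ikvm tlmm hmz cxeyf aon
Hunk 2: at line 7 remove [fwa] add [aam,jmf] -> 14 lines: ploh kys rroj chasr upfz yncf gmza aam jmf ikvm tlmm hmz cxeyf aon
Hunk 3: at line 3 remove [chasr] add [luj,hcea] -> 15 lines: ploh kys rroj luj hcea upfz yncf gmza aam jmf ikvm tlmm hmz cxeyf aon
Hunk 4: at line 1 remove [kys] add [rrxlm,kamkp] -> 16 lines: ploh rrxlm kamkp rroj luj hcea upfz yncf gmza aam jmf ikvm tlmm hmz cxeyf aon
Hunk 5: at line 3 remove [luj,hcea,upfz] add [ojb,twmu,vrnf] -> 16 lines: ploh rrxlm kamkp rroj ojb twmu vrnf yncf gmza aam jmf ikvm tlmm hmz cxeyf aon
Final line 1: ploh

Answer: ploh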